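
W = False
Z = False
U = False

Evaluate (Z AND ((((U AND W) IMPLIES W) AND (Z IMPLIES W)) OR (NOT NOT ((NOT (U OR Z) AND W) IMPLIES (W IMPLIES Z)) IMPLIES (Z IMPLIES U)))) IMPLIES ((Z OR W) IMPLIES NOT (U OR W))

True

U AND W = False AND False = False
(U AND W) IMPLIES W = False IMPLIES False = True
Z IMPLIES W = False IMPLIES False = True
((U AND W) IMPLIES W) AND (Z IMPLIES W) = True AND True = True
U OR Z = False OR False = False
NOT (U OR Z) = NOT False = True
NOT (U OR Z) AND W = True AND False = False
W IMPLIES Z = False IMPLIES False = True
(NOT (U OR Z) AND W) IMPLIES (W IMPLIES Z) = False IMPLIES True = True
NOT ((NOT (U OR Z) AND W) IMPLIES (W IMPLIES Z)) = NOT True = False
NOT NOT ((NOT (U OR Z) AND W) IMPLIES (W IMPLIES Z)) = NOT False = True
Z IMPLIES U = False IMPLIES False = True
NOT NOT ((NOT (U OR Z) AND W) IMPLIES (W IMPLIES Z)) IMPLIES (Z IMPLIES U) = True IMPLIES True = True
(((U AND W) IMPLIES W) AND (Z IMPLIES W)) OR (NOT NOT ((NOT (U OR Z) AND W) IMPLIES (W IMPLIES Z)) IMPLIES (Z IMPLIES U)) = True OR True = True
Z AND ((((U AND W) IMPLIES W) AND (Z IMPLIES W)) OR (NOT NOT ((NOT (U OR Z) AND W) IMPLIES (W IMPLIES Z)) IMPLIES (Z IMPLIES U))) = False AND True = False
Z OR W = False OR False = False
U OR W = False OR False = False
NOT (U OR W) = NOT False = True
(Z OR W) IMPLIES NOT (U OR W) = False IMPLIES True = True
(Z AND ((((U AND W) IMPLIES W) AND (Z IMPLIES W)) OR (NOT NOT ((NOT (U OR Z) AND W) IMPLIES (W IMPLIES Z)) IMPLIES (Z IMPLIES U)))) IMPLIES ((Z OR W) IMPLIES NOT (U OR W)) = False IMPLIES True = True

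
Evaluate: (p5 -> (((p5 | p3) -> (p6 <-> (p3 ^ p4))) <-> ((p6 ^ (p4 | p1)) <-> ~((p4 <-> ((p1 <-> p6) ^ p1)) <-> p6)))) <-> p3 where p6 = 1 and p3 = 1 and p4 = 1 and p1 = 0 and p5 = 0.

1

p5 | p3 = 0 | 1 = 1
p3 ^ p4 = 1 ^ 1 = 0
p6 <-> (p3 ^ p4) = 1 <-> 0 = 0
(p5 | p3) -> (p6 <-> (p3 ^ p4)) = 1 -> 0 = 0
p4 | p1 = 1 | 0 = 1
p6 ^ (p4 | p1) = 1 ^ 1 = 0
p1 <-> p6 = 0 <-> 1 = 0
(p1 <-> p6) ^ p1 = 0 ^ 0 = 0
p4 <-> ((p1 <-> p6) ^ p1) = 1 <-> 0 = 0
(p4 <-> ((p1 <-> p6) ^ p1)) <-> p6 = 0 <-> 1 = 0
~((p4 <-> ((p1 <-> p6) ^ p1)) <-> p6) = ~0 = 1
(p6 ^ (p4 | p1)) <-> ~((p4 <-> ((p1 <-> p6) ^ p1)) <-> p6) = 0 <-> 1 = 0
((p5 | p3) -> (p6 <-> (p3 ^ p4))) <-> ((p6 ^ (p4 | p1)) <-> ~((p4 <-> ((p1 <-> p6) ^ p1)) <-> p6)) = 0 <-> 0 = 1
p5 -> (((p5 | p3) -> (p6 <-> (p3 ^ p4))) <-> ((p6 ^ (p4 | p1)) <-> ~((p4 <-> ((p1 <-> p6) ^ p1)) <-> p6))) = 0 -> 1 = 1
(p5 -> (((p5 | p3) -> (p6 <-> (p3 ^ p4))) <-> ((p6 ^ (p4 | p1)) <-> ~((p4 <-> ((p1 <-> p6) ^ p1)) <-> p6)))) <-> p3 = 1 <-> 1 = 1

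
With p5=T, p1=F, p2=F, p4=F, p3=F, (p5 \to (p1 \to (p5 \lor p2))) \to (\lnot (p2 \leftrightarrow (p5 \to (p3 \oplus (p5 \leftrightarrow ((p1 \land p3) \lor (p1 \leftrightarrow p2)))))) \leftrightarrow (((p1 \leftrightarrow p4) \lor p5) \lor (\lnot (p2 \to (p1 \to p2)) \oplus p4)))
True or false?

p5 \lor p2 = T \lor F = T
p1 \to (p5 \lor p2) = F \to T = T
p5 \to (p1 \to (p5 \lor p2)) = T \to T = T
p1 \land p3 = F \land F = F
p1 \leftrightarrow p2 = F \leftrightarrow F = T
(p1 \land p3) \lor (p1 \leftrightarrow p2) = F \lor T = T
p5 \leftrightarrow ((p1 \land p3) \lor (p1 \leftrightarrow p2)) = T \leftrightarrow T = T
p3 \oplus (p5 \leftrightarrow ((p1 \land p3) \lor (p1 \leftrightarrow p2))) = F \oplus T = T
p5 \to (p3 \oplus (p5 \leftrightarrow ((p1 \land p3) \lor (p1 \leftrightarrow p2)))) = T \to T = T
p2 \leftrightarrow (p5 \to (p3 \oplus (p5 \leftrightarrow ((p1 \land p3) \lor (p1 \leftrightarrow p2))))) = F \leftrightarrow T = F
\lnot (p2 \leftrightarrow (p5 \to (p3 \oplus (p5 \leftrightarrow ((p1 \land p3) \lor (p1 \leftrightarrow p2)))))) = \lnot F = T
p1 \leftrightarrow p4 = F \leftrightarrow F = T
(p1 \leftrightarrow p4) \lor p5 = T \lor T = T
p1 \to p2 = F \to F = T
p2 \to (p1 \to p2) = F \to T = T
\lnot (p2 \to (p1 \to p2)) = \lnot T = F
\lnot (p2 \to (p1 \to p2)) \oplus p4 = F \oplus F = F
((p1 \leftrightarrow p4) \lor p5) \lor (\lnot (p2 \to (p1 \to p2)) \oplus p4) = T \lor F = T
\lnot (p2 \leftrightarrow (p5 \to (p3 \oplus (p5 \leftrightarrow ((p1 \land p3) \lor (p1 \leftrightarrow p2)))))) \leftrightarrow (((p1 \leftrightarrow p4) \lor p5) \lor (\lnot (p2 \to (p1 \to p2)) \oplus p4)) = T \leftrightarrow T = T
(p5 \to (p1 \to (p5 \lor p2))) \to (\lnot (p2 \leftrightarrow (p5 \to (p3 \oplus (p5 \leftrightarrow ((p1 \land p3) \lor (p1 \leftrightarrow p2)))))) \leftrightarrow (((p1 \leftrightarrow p4) \lor p5) \lor (\lnot (p2 \to (p1 \to p2)) \oplus p4))) = T \to T = T

T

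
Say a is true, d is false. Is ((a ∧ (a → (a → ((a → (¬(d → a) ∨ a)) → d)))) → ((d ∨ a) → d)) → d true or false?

False

d → a = False → True = True
¬(d → a) = ¬True = False
¬(d → a) ∨ a = False ∨ True = True
a → (¬(d → a) ∨ a) = True → True = True
(a → (¬(d → a) ∨ a)) → d = True → False = False
a → ((a → (¬(d → a) ∨ a)) → d) = True → False = False
a → (a → ((a → (¬(d → a) ∨ a)) → d)) = True → False = False
a ∧ (a → (a → ((a → (¬(d → a) ∨ a)) → d))) = True ∧ False = False
d ∨ a = False ∨ True = True
(d ∨ a) → d = True → False = False
(a ∧ (a → (a → ((a → (¬(d → a) ∨ a)) → d)))) → ((d ∨ a) → d) = False → False = True
((a ∧ (a → (a → ((a → (¬(d → a) ∨ a)) → d)))) → ((d ∨ a) → d)) → d = True → False = False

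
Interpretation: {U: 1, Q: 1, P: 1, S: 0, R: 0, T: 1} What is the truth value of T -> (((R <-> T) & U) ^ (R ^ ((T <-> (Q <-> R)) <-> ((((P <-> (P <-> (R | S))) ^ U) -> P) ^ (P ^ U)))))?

R <-> T = 0 <-> 1 = 0
(R <-> T) & U = 0 & 1 = 0
Q <-> R = 1 <-> 0 = 0
T <-> (Q <-> R) = 1 <-> 0 = 0
R | S = 0 | 0 = 0
P <-> (R | S) = 1 <-> 0 = 0
P <-> (P <-> (R | S)) = 1 <-> 0 = 0
(P <-> (P <-> (R | S))) ^ U = 0 ^ 1 = 1
((P <-> (P <-> (R | S))) ^ U) -> P = 1 -> 1 = 1
P ^ U = 1 ^ 1 = 0
(((P <-> (P <-> (R | S))) ^ U) -> P) ^ (P ^ U) = 1 ^ 0 = 1
(T <-> (Q <-> R)) <-> ((((P <-> (P <-> (R | S))) ^ U) -> P) ^ (P ^ U)) = 0 <-> 1 = 0
R ^ ((T <-> (Q <-> R)) <-> ((((P <-> (P <-> (R | S))) ^ U) -> P) ^ (P ^ U))) = 0 ^ 0 = 0
((R <-> T) & U) ^ (R ^ ((T <-> (Q <-> R)) <-> ((((P <-> (P <-> (R | S))) ^ U) -> P) ^ (P ^ U)))) = 0 ^ 0 = 0
T -> (((R <-> T) & U) ^ (R ^ ((T <-> (Q <-> R)) <-> ((((P <-> (P <-> (R | S))) ^ U) -> P) ^ (P ^ U))))) = 1 -> 0 = 0

0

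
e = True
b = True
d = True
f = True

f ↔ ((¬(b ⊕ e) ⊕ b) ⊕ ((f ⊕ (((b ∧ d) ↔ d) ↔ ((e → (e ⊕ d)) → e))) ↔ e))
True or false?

b ⊕ e = True ⊕ True = False
¬(b ⊕ e) = ¬False = True
¬(b ⊕ e) ⊕ b = True ⊕ True = False
b ∧ d = True ∧ True = True
(b ∧ d) ↔ d = True ↔ True = True
e ⊕ d = True ⊕ True = False
e → (e ⊕ d) = True → False = False
(e → (e ⊕ d)) → e = False → True = True
((b ∧ d) ↔ d) ↔ ((e → (e ⊕ d)) → e) = True ↔ True = True
f ⊕ (((b ∧ d) ↔ d) ↔ ((e → (e ⊕ d)) → e)) = True ⊕ True = False
(f ⊕ (((b ∧ d) ↔ d) ↔ ((e → (e ⊕ d)) → e))) ↔ e = False ↔ True = False
(¬(b ⊕ e) ⊕ b) ⊕ ((f ⊕ (((b ∧ d) ↔ d) ↔ ((e → (e ⊕ d)) → e))) ↔ e) = False ⊕ False = False
f ↔ ((¬(b ⊕ e) ⊕ b) ⊕ ((f ⊕ (((b ∧ d) ↔ d) ↔ ((e → (e ⊕ d)) → e))) ↔ e)) = True ↔ False = False

False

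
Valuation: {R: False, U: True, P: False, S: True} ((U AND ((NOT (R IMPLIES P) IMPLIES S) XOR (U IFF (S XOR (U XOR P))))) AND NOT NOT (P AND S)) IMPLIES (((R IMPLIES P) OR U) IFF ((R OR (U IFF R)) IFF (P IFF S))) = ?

True

Substituting R=False, U=True, P=False, S=True:
R IMPLIES P = False IMPLIES False = True
NOT (R IMPLIES P) = NOT True = False
NOT (R IMPLIES P) IMPLIES S = False IMPLIES True = True
U XOR P = True XOR False = True
S XOR (U XOR P) = True XOR True = False
U IFF (S XOR (U XOR P)) = True IFF False = False
(NOT (R IMPLIES P) IMPLIES S) XOR (U IFF (S XOR (U XOR P))) = True XOR False = True
U AND ((NOT (R IMPLIES P) IMPLIES S) XOR (U IFF (S XOR (U XOR P)))) = True AND True = True
P AND S = False AND True = False
NOT (P AND S) = NOT False = True
NOT NOT (P AND S) = NOT True = False
(U AND ((NOT (R IMPLIES P) IMPLIES S) XOR (U IFF (S XOR (U XOR P))))) AND NOT NOT (P AND S) = True AND False = False
R IMPLIES P = False IMPLIES False = True
(R IMPLIES P) OR U = True OR True = True
U IFF R = True IFF False = False
R OR (U IFF R) = False OR False = False
P IFF S = False IFF True = False
(R OR (U IFF R)) IFF (P IFF S) = False IFF False = True
((R IMPLIES P) OR U) IFF ((R OR (U IFF R)) IFF (P IFF S)) = True IFF True = True
((U AND ((NOT (R IMPLIES P) IMPLIES S) XOR (U IFF (S XOR (U XOR P))))) AND NOT NOT (P AND S)) IMPLIES (((R IMPLIES P) OR U) IFF ((R OR (U IFF R)) IFF (P IFF S))) = False IMPLIES True = True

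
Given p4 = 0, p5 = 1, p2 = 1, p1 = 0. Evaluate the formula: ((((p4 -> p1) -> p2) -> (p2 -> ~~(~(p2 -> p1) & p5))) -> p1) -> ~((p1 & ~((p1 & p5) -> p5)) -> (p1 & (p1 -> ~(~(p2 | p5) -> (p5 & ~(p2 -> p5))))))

Substituting p4=0, p5=1, p2=1, p1=0:
p4 -> p1 = 0 -> 0 = 1
(p4 -> p1) -> p2 = 1 -> 1 = 1
p2 -> p1 = 1 -> 0 = 0
~(p2 -> p1) = ~0 = 1
~(p2 -> p1) & p5 = 1 & 1 = 1
~(~(p2 -> p1) & p5) = ~1 = 0
~~(~(p2 -> p1) & p5) = ~0 = 1
p2 -> ~~(~(p2 -> p1) & p5) = 1 -> 1 = 1
((p4 -> p1) -> p2) -> (p2 -> ~~(~(p2 -> p1) & p5)) = 1 -> 1 = 1
(((p4 -> p1) -> p2) -> (p2 -> ~~(~(p2 -> p1) & p5))) -> p1 = 1 -> 0 = 0
p1 & p5 = 0 & 1 = 0
(p1 & p5) -> p5 = 0 -> 1 = 1
~((p1 & p5) -> p5) = ~1 = 0
p1 & ~((p1 & p5) -> p5) = 0 & 0 = 0
p2 | p5 = 1 | 1 = 1
~(p2 | p5) = ~1 = 0
p2 -> p5 = 1 -> 1 = 1
~(p2 -> p5) = ~1 = 0
p5 & ~(p2 -> p5) = 1 & 0 = 0
~(p2 | p5) -> (p5 & ~(p2 -> p5)) = 0 -> 0 = 1
~(~(p2 | p5) -> (p5 & ~(p2 -> p5))) = ~1 = 0
p1 -> ~(~(p2 | p5) -> (p5 & ~(p2 -> p5))) = 0 -> 0 = 1
p1 & (p1 -> ~(~(p2 | p5) -> (p5 & ~(p2 -> p5)))) = 0 & 1 = 0
(p1 & ~((p1 & p5) -> p5)) -> (p1 & (p1 -> ~(~(p2 | p5) -> (p5 & ~(p2 -> p5))))) = 0 -> 0 = 1
~((p1 & ~((p1 & p5) -> p5)) -> (p1 & (p1 -> ~(~(p2 | p5) -> (p5 & ~(p2 -> p5)))))) = ~1 = 0
((((p4 -> p1) -> p2) -> (p2 -> ~~(~(p2 -> p1) & p5))) -> p1) -> ~((p1 & ~((p1 & p5) -> p5)) -> (p1 & (p1 -> ~(~(p2 | p5) -> (p5 & ~(p2 -> p5)))))) = 0 -> 0 = 1

1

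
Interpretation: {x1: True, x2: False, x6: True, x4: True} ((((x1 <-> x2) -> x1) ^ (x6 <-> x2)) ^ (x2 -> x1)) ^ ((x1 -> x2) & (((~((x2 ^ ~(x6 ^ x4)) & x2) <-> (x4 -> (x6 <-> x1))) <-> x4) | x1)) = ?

False

x1 <-> x2 = True <-> False = False
(x1 <-> x2) -> x1 = False -> True = True
x6 <-> x2 = True <-> False = False
((x1 <-> x2) -> x1) ^ (x6 <-> x2) = True ^ False = True
x2 -> x1 = False -> True = True
(((x1 <-> x2) -> x1) ^ (x6 <-> x2)) ^ (x2 -> x1) = True ^ True = False
x1 -> x2 = True -> False = False
x6 ^ x4 = True ^ True = False
~(x6 ^ x4) = ~False = True
x2 ^ ~(x6 ^ x4) = False ^ True = True
(x2 ^ ~(x6 ^ x4)) & x2 = True & False = False
~((x2 ^ ~(x6 ^ x4)) & x2) = ~False = True
x6 <-> x1 = True <-> True = True
x4 -> (x6 <-> x1) = True -> True = True
~((x2 ^ ~(x6 ^ x4)) & x2) <-> (x4 -> (x6 <-> x1)) = True <-> True = True
(~((x2 ^ ~(x6 ^ x4)) & x2) <-> (x4 -> (x6 <-> x1))) <-> x4 = True <-> True = True
((~((x2 ^ ~(x6 ^ x4)) & x2) <-> (x4 -> (x6 <-> x1))) <-> x4) | x1 = True | True = True
(x1 -> x2) & (((~((x2 ^ ~(x6 ^ x4)) & x2) <-> (x4 -> (x6 <-> x1))) <-> x4) | x1) = False & True = False
((((x1 <-> x2) -> x1) ^ (x6 <-> x2)) ^ (x2 -> x1)) ^ ((x1 -> x2) & (((~((x2 ^ ~(x6 ^ x4)) & x2) <-> (x4 -> (x6 <-> x1))) <-> x4) | x1)) = False ^ False = False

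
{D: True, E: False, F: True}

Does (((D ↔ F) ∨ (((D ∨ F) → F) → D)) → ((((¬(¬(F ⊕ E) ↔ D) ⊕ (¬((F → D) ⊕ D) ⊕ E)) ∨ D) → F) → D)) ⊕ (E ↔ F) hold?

True

Substituting D=True, E=False, F=True:
D ↔ F = True ↔ True = True
D ∨ F = True ∨ True = True
(D ∨ F) → F = True → True = True
((D ∨ F) → F) → D = True → True = True
(D ↔ F) ∨ (((D ∨ F) → F) → D) = True ∨ True = True
F ⊕ E = True ⊕ False = True
¬(F ⊕ E) = ¬True = False
¬(F ⊕ E) ↔ D = False ↔ True = False
¬(¬(F ⊕ E) ↔ D) = ¬False = True
F → D = True → True = True
(F → D) ⊕ D = True ⊕ True = False
¬((F → D) ⊕ D) = ¬False = True
¬((F → D) ⊕ D) ⊕ E = True ⊕ False = True
¬(¬(F ⊕ E) ↔ D) ⊕ (¬((F → D) ⊕ D) ⊕ E) = True ⊕ True = False
(¬(¬(F ⊕ E) ↔ D) ⊕ (¬((F → D) ⊕ D) ⊕ E)) ∨ D = False ∨ True = True
((¬(¬(F ⊕ E) ↔ D) ⊕ (¬((F → D) ⊕ D) ⊕ E)) ∨ D) → F = True → True = True
(((¬(¬(F ⊕ E) ↔ D) ⊕ (¬((F → D) ⊕ D) ⊕ E)) ∨ D) → F) → D = True → True = True
((D ↔ F) ∨ (((D ∨ F) → F) → D)) → ((((¬(¬(F ⊕ E) ↔ D) ⊕ (¬((F → D) ⊕ D) ⊕ E)) ∨ D) → F) → D) = True → True = True
E ↔ F = False ↔ True = False
(((D ↔ F) ∨ (((D ∨ F) → F) → D)) → ((((¬(¬(F ⊕ E) ↔ D) ⊕ (¬((F → D) ⊕ D) ⊕ E)) ∨ D) → F) → D)) ⊕ (E ↔ F) = True ⊕ False = True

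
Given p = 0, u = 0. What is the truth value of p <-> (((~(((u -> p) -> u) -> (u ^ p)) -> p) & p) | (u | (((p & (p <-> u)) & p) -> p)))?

Substituting p=0, u=0:
u -> p = 0 -> 0 = 1
(u -> p) -> u = 1 -> 0 = 0
u ^ p = 0 ^ 0 = 0
((u -> p) -> u) -> (u ^ p) = 0 -> 0 = 1
~(((u -> p) -> u) -> (u ^ p)) = ~1 = 0
~(((u -> p) -> u) -> (u ^ p)) -> p = 0 -> 0 = 1
(~(((u -> p) -> u) -> (u ^ p)) -> p) & p = 1 & 0 = 0
p <-> u = 0 <-> 0 = 1
p & (p <-> u) = 0 & 1 = 0
(p & (p <-> u)) & p = 0 & 0 = 0
((p & (p <-> u)) & p) -> p = 0 -> 0 = 1
u | (((p & (p <-> u)) & p) -> p) = 0 | 1 = 1
((~(((u -> p) -> u) -> (u ^ p)) -> p) & p) | (u | (((p & (p <-> u)) & p) -> p)) = 0 | 1 = 1
p <-> (((~(((u -> p) -> u) -> (u ^ p)) -> p) & p) | (u | (((p & (p <-> u)) & p) -> p))) = 0 <-> 1 = 0

0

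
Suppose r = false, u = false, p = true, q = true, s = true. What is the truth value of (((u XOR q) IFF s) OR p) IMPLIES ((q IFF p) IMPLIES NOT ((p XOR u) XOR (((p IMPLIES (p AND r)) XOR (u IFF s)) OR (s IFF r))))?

u XOR q = false XOR true = true
(u XOR q) IFF s = true IFF true = true
((u XOR q) IFF s) OR p = true OR true = true
q IFF p = true IFF true = true
p XOR u = true XOR false = true
p AND r = true AND false = false
p IMPLIES (p AND r) = true IMPLIES false = false
u IFF s = false IFF true = false
(p IMPLIES (p AND r)) XOR (u IFF s) = false XOR false = false
s IFF r = true IFF false = false
((p IMPLIES (p AND r)) XOR (u IFF s)) OR (s IFF r) = false OR false = false
(p XOR u) XOR (((p IMPLIES (p AND r)) XOR (u IFF s)) OR (s IFF r)) = true XOR false = true
NOT ((p XOR u) XOR (((p IMPLIES (p AND r)) XOR (u IFF s)) OR (s IFF r))) = NOT true = false
(q IFF p) IMPLIES NOT ((p XOR u) XOR (((p IMPLIES (p AND r)) XOR (u IFF s)) OR (s IFF r))) = true IMPLIES false = false
(((u XOR q) IFF s) OR p) IMPLIES ((q IFF p) IMPLIES NOT ((p XOR u) XOR (((p IMPLIES (p AND r)) XOR (u IFF s)) OR (s IFF r)))) = true IMPLIES false = false

false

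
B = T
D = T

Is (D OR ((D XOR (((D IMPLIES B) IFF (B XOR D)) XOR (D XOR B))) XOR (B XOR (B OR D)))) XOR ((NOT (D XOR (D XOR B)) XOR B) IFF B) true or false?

Substituting B=T, D=T:
D IMPLIES B = T IMPLIES T = T
B XOR D = T XOR T = F
(D IMPLIES B) IFF (B XOR D) = T IFF F = F
D XOR B = T XOR T = F
((D IMPLIES B) IFF (B XOR D)) XOR (D XOR B) = F XOR F = F
D XOR (((D IMPLIES B) IFF (B XOR D)) XOR (D XOR B)) = T XOR F = T
B OR D = T OR T = T
B XOR (B OR D) = T XOR T = F
(D XOR (((D IMPLIES B) IFF (B XOR D)) XOR (D XOR B))) XOR (B XOR (B OR D)) = T XOR F = T
D OR ((D XOR (((D IMPLIES B) IFF (B XOR D)) XOR (D XOR B))) XOR (B XOR (B OR D))) = T OR T = T
D XOR B = T XOR T = F
D XOR (D XOR B) = T XOR F = T
NOT (D XOR (D XOR B)) = NOT T = F
NOT (D XOR (D XOR B)) XOR B = F XOR T = T
(NOT (D XOR (D XOR B)) XOR B) IFF B = T IFF T = T
(D OR ((D XOR (((D IMPLIES B) IFF (B XOR D)) XOR (D XOR B))) XOR (B XOR (B OR D)))) XOR ((NOT (D XOR (D XOR B)) XOR B) IFF B) = T XOR T = F

F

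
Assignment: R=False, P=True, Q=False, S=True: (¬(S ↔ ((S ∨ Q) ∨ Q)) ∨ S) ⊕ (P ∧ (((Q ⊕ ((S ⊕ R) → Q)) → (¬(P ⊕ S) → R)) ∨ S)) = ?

S ∨ Q = True ∨ False = True
(S ∨ Q) ∨ Q = True ∨ False = True
S ↔ ((S ∨ Q) ∨ Q) = True ↔ True = True
¬(S ↔ ((S ∨ Q) ∨ Q)) = ¬True = False
¬(S ↔ ((S ∨ Q) ∨ Q)) ∨ S = False ∨ True = True
S ⊕ R = True ⊕ False = True
(S ⊕ R) → Q = True → False = False
Q ⊕ ((S ⊕ R) → Q) = False ⊕ False = False
P ⊕ S = True ⊕ True = False
¬(P ⊕ S) = ¬False = True
¬(P ⊕ S) → R = True → False = False
(Q ⊕ ((S ⊕ R) → Q)) → (¬(P ⊕ S) → R) = False → False = True
((Q ⊕ ((S ⊕ R) → Q)) → (¬(P ⊕ S) → R)) ∨ S = True ∨ True = True
P ∧ (((Q ⊕ ((S ⊕ R) → Q)) → (¬(P ⊕ S) → R)) ∨ S) = True ∧ True = True
(¬(S ↔ ((S ∨ Q) ∨ Q)) ∨ S) ⊕ (P ∧ (((Q ⊕ ((S ⊕ R) → Q)) → (¬(P ⊕ S) → R)) ∨ S)) = True ⊕ True = False

False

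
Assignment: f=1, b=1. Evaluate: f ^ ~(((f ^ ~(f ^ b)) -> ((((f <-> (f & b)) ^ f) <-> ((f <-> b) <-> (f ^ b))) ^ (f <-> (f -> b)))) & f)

f ^ b = 1 ^ 1 = 0
~(f ^ b) = ~0 = 1
f ^ ~(f ^ b) = 1 ^ 1 = 0
f & b = 1 & 1 = 1
f <-> (f & b) = 1 <-> 1 = 1
(f <-> (f & b)) ^ f = 1 ^ 1 = 0
f <-> b = 1 <-> 1 = 1
f ^ b = 1 ^ 1 = 0
(f <-> b) <-> (f ^ b) = 1 <-> 0 = 0
((f <-> (f & b)) ^ f) <-> ((f <-> b) <-> (f ^ b)) = 0 <-> 0 = 1
f -> b = 1 -> 1 = 1
f <-> (f -> b) = 1 <-> 1 = 1
(((f <-> (f & b)) ^ f) <-> ((f <-> b) <-> (f ^ b))) ^ (f <-> (f -> b)) = 1 ^ 1 = 0
(f ^ ~(f ^ b)) -> ((((f <-> (f & b)) ^ f) <-> ((f <-> b) <-> (f ^ b))) ^ (f <-> (f -> b))) = 0 -> 0 = 1
((f ^ ~(f ^ b)) -> ((((f <-> (f & b)) ^ f) <-> ((f <-> b) <-> (f ^ b))) ^ (f <-> (f -> b)))) & f = 1 & 1 = 1
~(((f ^ ~(f ^ b)) -> ((((f <-> (f & b)) ^ f) <-> ((f <-> b) <-> (f ^ b))) ^ (f <-> (f -> b)))) & f) = ~1 = 0
f ^ ~(((f ^ ~(f ^ b)) -> ((((f <-> (f & b)) ^ f) <-> ((f <-> b) <-> (f ^ b))) ^ (f <-> (f -> b)))) & f) = 1 ^ 0 = 1

1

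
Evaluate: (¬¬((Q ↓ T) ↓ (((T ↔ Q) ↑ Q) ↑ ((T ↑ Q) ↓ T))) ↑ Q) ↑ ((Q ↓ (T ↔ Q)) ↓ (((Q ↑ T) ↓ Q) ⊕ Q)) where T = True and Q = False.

Substituting T=True, Q=False:
Q ↓ T = False ↓ True = False
T ↔ Q = True ↔ False = False
(T ↔ Q) ↑ Q = False ↑ False = True
T ↑ Q = True ↑ False = True
(T ↑ Q) ↓ T = True ↓ True = False
((T ↔ Q) ↑ Q) ↑ ((T ↑ Q) ↓ T) = True ↑ False = True
(Q ↓ T) ↓ (((T ↔ Q) ↑ Q) ↑ ((T ↑ Q) ↓ T)) = False ↓ True = False
¬((Q ↓ T) ↓ (((T ↔ Q) ↑ Q) ↑ ((T ↑ Q) ↓ T))) = ¬False = True
¬¬((Q ↓ T) ↓ (((T ↔ Q) ↑ Q) ↑ ((T ↑ Q) ↓ T))) = ¬True = False
¬¬((Q ↓ T) ↓ (((T ↔ Q) ↑ Q) ↑ ((T ↑ Q) ↓ T))) ↑ Q = False ↑ False = True
T ↔ Q = True ↔ False = False
Q ↓ (T ↔ Q) = False ↓ False = True
Q ↑ T = False ↑ True = True
(Q ↑ T) ↓ Q = True ↓ False = False
((Q ↑ T) ↓ Q) ⊕ Q = False ⊕ False = False
(Q ↓ (T ↔ Q)) ↓ (((Q ↑ T) ↓ Q) ⊕ Q) = True ↓ False = False
(¬¬((Q ↓ T) ↓ (((T ↔ Q) ↑ Q) ↑ ((T ↑ Q) ↓ T))) ↑ Q) ↑ ((Q ↓ (T ↔ Q)) ↓ (((Q ↑ T) ↓ Q) ⊕ Q)) = True ↑ False = True

True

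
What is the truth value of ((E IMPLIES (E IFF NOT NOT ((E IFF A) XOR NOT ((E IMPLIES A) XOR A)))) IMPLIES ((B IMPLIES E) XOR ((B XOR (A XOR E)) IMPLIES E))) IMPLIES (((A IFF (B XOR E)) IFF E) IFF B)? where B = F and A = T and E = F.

F

E IFF A = F IFF T = F
E IMPLIES A = F IMPLIES T = T
(E IMPLIES A) XOR A = T XOR T = F
NOT ((E IMPLIES A) XOR A) = NOT F = T
(E IFF A) XOR NOT ((E IMPLIES A) XOR A) = F XOR T = T
NOT ((E IFF A) XOR NOT ((E IMPLIES A) XOR A)) = NOT T = F
NOT NOT ((E IFF A) XOR NOT ((E IMPLIES A) XOR A)) = NOT F = T
E IFF NOT NOT ((E IFF A) XOR NOT ((E IMPLIES A) XOR A)) = F IFF T = F
E IMPLIES (E IFF NOT NOT ((E IFF A) XOR NOT ((E IMPLIES A) XOR A))) = F IMPLIES F = T
B IMPLIES E = F IMPLIES F = T
A XOR E = T XOR F = T
B XOR (A XOR E) = F XOR T = T
(B XOR (A XOR E)) IMPLIES E = T IMPLIES F = F
(B IMPLIES E) XOR ((B XOR (A XOR E)) IMPLIES E) = T XOR F = T
(E IMPLIES (E IFF NOT NOT ((E IFF A) XOR NOT ((E IMPLIES A) XOR A)))) IMPLIES ((B IMPLIES E) XOR ((B XOR (A XOR E)) IMPLIES E)) = T IMPLIES T = T
B XOR E = F XOR F = F
A IFF (B XOR E) = T IFF F = F
(A IFF (B XOR E)) IFF E = F IFF F = T
((A IFF (B XOR E)) IFF E) IFF B = T IFF F = F
((E IMPLIES (E IFF NOT NOT ((E IFF A) XOR NOT ((E IMPLIES A) XOR A)))) IMPLIES ((B IMPLIES E) XOR ((B XOR (A XOR E)) IMPLIES E))) IMPLIES (((A IFF (B XOR E)) IFF E) IFF B) = T IMPLIES F = F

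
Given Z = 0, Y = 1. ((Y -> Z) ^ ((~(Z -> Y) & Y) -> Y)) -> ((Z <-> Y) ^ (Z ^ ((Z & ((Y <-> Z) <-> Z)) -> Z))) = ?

1

Y -> Z = 1 -> 0 = 0
Z -> Y = 0 -> 1 = 1
~(Z -> Y) = ~1 = 0
~(Z -> Y) & Y = 0 & 1 = 0
(~(Z -> Y) & Y) -> Y = 0 -> 1 = 1
(Y -> Z) ^ ((~(Z -> Y) & Y) -> Y) = 0 ^ 1 = 1
Z <-> Y = 0 <-> 1 = 0
Y <-> Z = 1 <-> 0 = 0
(Y <-> Z) <-> Z = 0 <-> 0 = 1
Z & ((Y <-> Z) <-> Z) = 0 & 1 = 0
(Z & ((Y <-> Z) <-> Z)) -> Z = 0 -> 0 = 1
Z ^ ((Z & ((Y <-> Z) <-> Z)) -> Z) = 0 ^ 1 = 1
(Z <-> Y) ^ (Z ^ ((Z & ((Y <-> Z) <-> Z)) -> Z)) = 0 ^ 1 = 1
((Y -> Z) ^ ((~(Z -> Y) & Y) -> Y)) -> ((Z <-> Y) ^ (Z ^ ((Z & ((Y <-> Z) <-> Z)) -> Z))) = 1 -> 1 = 1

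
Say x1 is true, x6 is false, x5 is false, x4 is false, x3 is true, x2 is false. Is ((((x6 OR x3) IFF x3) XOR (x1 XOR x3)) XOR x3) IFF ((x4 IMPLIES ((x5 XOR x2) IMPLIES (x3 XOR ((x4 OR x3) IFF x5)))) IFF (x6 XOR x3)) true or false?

x6 OR x3 = F OR T = T
(x6 OR x3) IFF x3 = T IFF T = T
x1 XOR x3 = T XOR T = F
((x6 OR x3) IFF x3) XOR (x1 XOR x3) = T XOR F = T
(((x6 OR x3) IFF x3) XOR (x1 XOR x3)) XOR x3 = T XOR T = F
x5 XOR x2 = F XOR F = F
x4 OR x3 = F OR T = T
(x4 OR x3) IFF x5 = T IFF F = F
x3 XOR ((x4 OR x3) IFF x5) = T XOR F = T
(x5 XOR x2) IMPLIES (x3 XOR ((x4 OR x3) IFF x5)) = F IMPLIES T = T
x4 IMPLIES ((x5 XOR x2) IMPLIES (x3 XOR ((x4 OR x3) IFF x5))) = F IMPLIES T = T
x6 XOR x3 = F XOR T = T
(x4 IMPLIES ((x5 XOR x2) IMPLIES (x3 XOR ((x4 OR x3) IFF x5)))) IFF (x6 XOR x3) = T IFF T = T
((((x6 OR x3) IFF x3) XOR (x1 XOR x3)) XOR x3) IFF ((x4 IMPLIES ((x5 XOR x2) IMPLIES (x3 XOR ((x4 OR x3) IFF x5)))) IFF (x6 XOR x3)) = F IFF T = F

F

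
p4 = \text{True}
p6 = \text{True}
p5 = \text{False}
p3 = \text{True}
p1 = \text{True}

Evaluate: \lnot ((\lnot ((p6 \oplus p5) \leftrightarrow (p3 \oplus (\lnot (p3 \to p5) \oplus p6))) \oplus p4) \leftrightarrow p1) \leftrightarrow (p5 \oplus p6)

\text{False}

p6 \oplus p5 = \text{True} \oplus \text{False} = \text{True}
p3 \to p5 = \text{True} \to \text{False} = \text{False}
\lnot (p3 \to p5) = \lnot \text{False} = \text{True}
\lnot (p3 \to p5) \oplus p6 = \text{True} \oplus \text{True} = \text{False}
p3 \oplus (\lnot (p3 \to p5) \oplus p6) = \text{True} \oplus \text{False} = \text{True}
(p6 \oplus p5) \leftrightarrow (p3 \oplus (\lnot (p3 \to p5) \oplus p6)) = \text{True} \leftrightarrow \text{True} = \text{True}
\lnot ((p6 \oplus p5) \leftrightarrow (p3 \oplus (\lnot (p3 \to p5) \oplus p6))) = \lnot \text{True} = \text{False}
\lnot ((p6 \oplus p5) \leftrightarrow (p3 \oplus (\lnot (p3 \to p5) \oplus p6))) \oplus p4 = \text{False} \oplus \text{True} = \text{True}
(\lnot ((p6 \oplus p5) \leftrightarrow (p3 \oplus (\lnot (p3 \to p5) \oplus p6))) \oplus p4) \leftrightarrow p1 = \text{True} \leftrightarrow \text{True} = \text{True}
\lnot ((\lnot ((p6 \oplus p5) \leftrightarrow (p3 \oplus (\lnot (p3 \to p5) \oplus p6))) \oplus p4) \leftrightarrow p1) = \lnot \text{True} = \text{False}
p5 \oplus p6 = \text{False} \oplus \text{True} = \text{True}
\lnot ((\lnot ((p6 \oplus p5) \leftrightarrow (p3 \oplus (\lnot (p3 \to p5) \oplus p6))) \oplus p4) \leftrightarrow p1) \leftrightarrow (p5 \oplus p6) = \text{False} \leftrightarrow \text{True} = \text{False}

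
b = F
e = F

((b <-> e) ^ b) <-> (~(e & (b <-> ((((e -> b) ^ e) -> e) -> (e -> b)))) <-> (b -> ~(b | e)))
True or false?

Substituting b=F, e=F:
b <-> e = F <-> F = T
(b <-> e) ^ b = T ^ F = T
e -> b = F -> F = T
(e -> b) ^ e = T ^ F = T
((e -> b) ^ e) -> e = T -> F = F
e -> b = F -> F = T
(((e -> b) ^ e) -> e) -> (e -> b) = F -> T = T
b <-> ((((e -> b) ^ e) -> e) -> (e -> b)) = F <-> T = F
e & (b <-> ((((e -> b) ^ e) -> e) -> (e -> b))) = F & F = F
~(e & (b <-> ((((e -> b) ^ e) -> e) -> (e -> b)))) = ~F = T
b | e = F | F = F
~(b | e) = ~F = T
b -> ~(b | e) = F -> T = T
~(e & (b <-> ((((e -> b) ^ e) -> e) -> (e -> b)))) <-> (b -> ~(b | e)) = T <-> T = T
((b <-> e) ^ b) <-> (~(e & (b <-> ((((e -> b) ^ e) -> e) -> (e -> b)))) <-> (b -> ~(b | e))) = T <-> T = T

T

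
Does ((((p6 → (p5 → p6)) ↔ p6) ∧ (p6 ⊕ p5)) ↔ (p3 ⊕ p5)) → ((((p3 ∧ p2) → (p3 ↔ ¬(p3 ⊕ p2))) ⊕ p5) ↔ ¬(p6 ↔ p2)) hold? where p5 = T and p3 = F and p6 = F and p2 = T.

p5 → p6 = T → F = F
p6 → (p5 → p6) = F → F = T
(p6 → (p5 → p6)) ↔ p6 = T ↔ F = F
p6 ⊕ p5 = F ⊕ T = T
((p6 → (p5 → p6)) ↔ p6) ∧ (p6 ⊕ p5) = F ∧ T = F
p3 ⊕ p5 = F ⊕ T = T
(((p6 → (p5 → p6)) ↔ p6) ∧ (p6 ⊕ p5)) ↔ (p3 ⊕ p5) = F ↔ T = F
p3 ∧ p2 = F ∧ T = F
p3 ⊕ p2 = F ⊕ T = T
¬(p3 ⊕ p2) = ¬T = F
p3 ↔ ¬(p3 ⊕ p2) = F ↔ F = T
(p3 ∧ p2) → (p3 ↔ ¬(p3 ⊕ p2)) = F → T = T
((p3 ∧ p2) → (p3 ↔ ¬(p3 ⊕ p2))) ⊕ p5 = T ⊕ T = F
p6 ↔ p2 = F ↔ T = F
¬(p6 ↔ p2) = ¬F = T
(((p3 ∧ p2) → (p3 ↔ ¬(p3 ⊕ p2))) ⊕ p5) ↔ ¬(p6 ↔ p2) = F ↔ T = F
((((p6 → (p5 → p6)) ↔ p6) ∧ (p6 ⊕ p5)) ↔ (p3 ⊕ p5)) → ((((p3 ∧ p2) → (p3 ↔ ¬(p3 ⊕ p2))) ⊕ p5) ↔ ¬(p6 ↔ p2)) = F → F = T

T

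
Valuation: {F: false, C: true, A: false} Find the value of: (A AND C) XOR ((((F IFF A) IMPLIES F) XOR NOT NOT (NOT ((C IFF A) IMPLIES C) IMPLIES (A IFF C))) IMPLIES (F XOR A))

A AND C = false AND true = false
F IFF A = false IFF false = true
(F IFF A) IMPLIES F = true IMPLIES false = false
C IFF A = true IFF false = false
(C IFF A) IMPLIES C = false IMPLIES true = true
NOT ((C IFF A) IMPLIES C) = NOT true = false
A IFF C = false IFF true = false
NOT ((C IFF A) IMPLIES C) IMPLIES (A IFF C) = false IMPLIES false = true
NOT (NOT ((C IFF A) IMPLIES C) IMPLIES (A IFF C)) = NOT true = false
NOT NOT (NOT ((C IFF A) IMPLIES C) IMPLIES (A IFF C)) = NOT false = true
((F IFF A) IMPLIES F) XOR NOT NOT (NOT ((C IFF A) IMPLIES C) IMPLIES (A IFF C)) = false XOR true = true
F XOR A = false XOR false = false
(((F IFF A) IMPLIES F) XOR NOT NOT (NOT ((C IFF A) IMPLIES C) IMPLIES (A IFF C))) IMPLIES (F XOR A) = true IMPLIES false = false
(A AND C) XOR ((((F IFF A) IMPLIES F) XOR NOT NOT (NOT ((C IFF A) IMPLIES C) IMPLIES (A IFF C))) IMPLIES (F XOR A)) = false XOR false = false

false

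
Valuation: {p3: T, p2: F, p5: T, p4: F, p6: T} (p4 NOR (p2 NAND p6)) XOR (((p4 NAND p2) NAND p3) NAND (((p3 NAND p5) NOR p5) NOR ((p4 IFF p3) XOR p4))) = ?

T

p2 NAND p6 = F NAND T = T
p4 NOR (p2 NAND p6) = F NOR T = F
p4 NAND p2 = F NAND F = T
(p4 NAND p2) NAND p3 = T NAND T = F
p3 NAND p5 = T NAND T = F
(p3 NAND p5) NOR p5 = F NOR T = F
p4 IFF p3 = F IFF T = F
(p4 IFF p3) XOR p4 = F XOR F = F
((p3 NAND p5) NOR p5) NOR ((p4 IFF p3) XOR p4) = F NOR F = T
((p4 NAND p2) NAND p3) NAND (((p3 NAND p5) NOR p5) NOR ((p4 IFF p3) XOR p4)) = F NAND T = T
(p4 NOR (p2 NAND p6)) XOR (((p4 NAND p2) NAND p3) NAND (((p3 NAND p5) NOR p5) NOR ((p4 IFF p3) XOR p4))) = F XOR T = T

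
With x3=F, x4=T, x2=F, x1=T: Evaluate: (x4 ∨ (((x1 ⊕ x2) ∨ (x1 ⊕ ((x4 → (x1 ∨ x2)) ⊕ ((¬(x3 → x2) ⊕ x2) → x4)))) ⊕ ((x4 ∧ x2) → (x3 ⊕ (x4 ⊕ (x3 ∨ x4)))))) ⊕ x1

x1 ⊕ x2 = T ⊕ F = T
x1 ∨ x2 = T ∨ F = T
x4 → (x1 ∨ x2) = T → T = T
x3 → x2 = F → F = T
¬(x3 → x2) = ¬T = F
¬(x3 → x2) ⊕ x2 = F ⊕ F = F
(¬(x3 → x2) ⊕ x2) → x4 = F → T = T
(x4 → (x1 ∨ x2)) ⊕ ((¬(x3 → x2) ⊕ x2) → x4) = T ⊕ T = F
x1 ⊕ ((x4 → (x1 ∨ x2)) ⊕ ((¬(x3 → x2) ⊕ x2) → x4)) = T ⊕ F = T
(x1 ⊕ x2) ∨ (x1 ⊕ ((x4 → (x1 ∨ x2)) ⊕ ((¬(x3 → x2) ⊕ x2) → x4))) = T ∨ T = T
x4 ∧ x2 = T ∧ F = F
x3 ∨ x4 = F ∨ T = T
x4 ⊕ (x3 ∨ x4) = T ⊕ T = F
x3 ⊕ (x4 ⊕ (x3 ∨ x4)) = F ⊕ F = F
(x4 ∧ x2) → (x3 ⊕ (x4 ⊕ (x3 ∨ x4))) = F → F = T
((x1 ⊕ x2) ∨ (x1 ⊕ ((x4 → (x1 ∨ x2)) ⊕ ((¬(x3 → x2) ⊕ x2) → x4)))) ⊕ ((x4 ∧ x2) → (x3 ⊕ (x4 ⊕ (x3 ∨ x4)))) = T ⊕ T = F
x4 ∨ (((x1 ⊕ x2) ∨ (x1 ⊕ ((x4 → (x1 ∨ x2)) ⊕ ((¬(x3 → x2) ⊕ x2) → x4)))) ⊕ ((x4 ∧ x2) → (x3 ⊕ (x4 ⊕ (x3 ∨ x4))))) = T ∨ F = T
(x4 ∨ (((x1 ⊕ x2) ∨ (x1 ⊕ ((x4 → (x1 ∨ x2)) ⊕ ((¬(x3 → x2) ⊕ x2) → x4)))) ⊕ ((x4 ∧ x2) → (x3 ⊕ (x4 ⊕ (x3 ∨ x4)))))) ⊕ x1 = T ⊕ T = F

F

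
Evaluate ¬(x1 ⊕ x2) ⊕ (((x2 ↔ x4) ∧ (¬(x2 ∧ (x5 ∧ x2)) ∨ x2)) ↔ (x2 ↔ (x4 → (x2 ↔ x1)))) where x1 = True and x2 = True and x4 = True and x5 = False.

False

Substituting x1=True, x2=True, x4=True, x5=False:
x1 ⊕ x2 = True ⊕ True = False
¬(x1 ⊕ x2) = ¬False = True
x2 ↔ x4 = True ↔ True = True
x5 ∧ x2 = False ∧ True = False
x2 ∧ (x5 ∧ x2) = True ∧ False = False
¬(x2 ∧ (x5 ∧ x2)) = ¬False = True
¬(x2 ∧ (x5 ∧ x2)) ∨ x2 = True ∨ True = True
(x2 ↔ x4) ∧ (¬(x2 ∧ (x5 ∧ x2)) ∨ x2) = True ∧ True = True
x2 ↔ x1 = True ↔ True = True
x4 → (x2 ↔ x1) = True → True = True
x2 ↔ (x4 → (x2 ↔ x1)) = True ↔ True = True
((x2 ↔ x4) ∧ (¬(x2 ∧ (x5 ∧ x2)) ∨ x2)) ↔ (x2 ↔ (x4 → (x2 ↔ x1))) = True ↔ True = True
¬(x1 ⊕ x2) ⊕ (((x2 ↔ x4) ∧ (¬(x2 ∧ (x5 ∧ x2)) ∨ x2)) ↔ (x2 ↔ (x4 → (x2 ↔ x1)))) = True ⊕ True = False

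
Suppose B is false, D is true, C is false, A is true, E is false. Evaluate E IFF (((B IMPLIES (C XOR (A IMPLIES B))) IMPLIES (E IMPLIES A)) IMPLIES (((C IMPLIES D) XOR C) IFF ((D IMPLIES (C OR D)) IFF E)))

A IMPLIES B = true IMPLIES false = false
C XOR (A IMPLIES B) = false XOR false = false
B IMPLIES (C XOR (A IMPLIES B)) = false IMPLIES false = true
E IMPLIES A = false IMPLIES true = true
(B IMPLIES (C XOR (A IMPLIES B))) IMPLIES (E IMPLIES A) = true IMPLIES true = true
C IMPLIES D = false IMPLIES true = true
(C IMPLIES D) XOR C = true XOR false = true
C OR D = false OR true = true
D IMPLIES (C OR D) = true IMPLIES true = true
(D IMPLIES (C OR D)) IFF E = true IFF false = false
((C IMPLIES D) XOR C) IFF ((D IMPLIES (C OR D)) IFF E) = true IFF false = false
((B IMPLIES (C XOR (A IMPLIES B))) IMPLIES (E IMPLIES A)) IMPLIES (((C IMPLIES D) XOR C) IFF ((D IMPLIES (C OR D)) IFF E)) = true IMPLIES false = false
E IFF (((B IMPLIES (C XOR (A IMPLIES B))) IMPLIES (E IMPLIES A)) IMPLIES (((C IMPLIES D) XOR C) IFF ((D IMPLIES (C OR D)) IFF E))) = false IFF false = true

true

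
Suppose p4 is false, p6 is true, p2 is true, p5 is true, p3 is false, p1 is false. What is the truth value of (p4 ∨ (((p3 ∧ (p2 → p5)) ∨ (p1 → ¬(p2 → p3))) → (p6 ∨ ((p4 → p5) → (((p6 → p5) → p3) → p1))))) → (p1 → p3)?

True

Substituting p4=False, p6=True, p2=True, p5=True, p3=False, p1=False:
p2 → p5 = True → True = True
p3 ∧ (p2 → p5) = False ∧ True = False
p2 → p3 = True → False = False
¬(p2 → p3) = ¬False = True
p1 → ¬(p2 → p3) = False → True = True
(p3 ∧ (p2 → p5)) ∨ (p1 → ¬(p2 → p3)) = False ∨ True = True
p4 → p5 = False → True = True
p6 → p5 = True → True = True
(p6 → p5) → p3 = True → False = False
((p6 → p5) → p3) → p1 = False → False = True
(p4 → p5) → (((p6 → p5) → p3) → p1) = True → True = True
p6 ∨ ((p4 → p5) → (((p6 → p5) → p3) → p1)) = True ∨ True = True
((p3 ∧ (p2 → p5)) ∨ (p1 → ¬(p2 → p3))) → (p6 ∨ ((p4 → p5) → (((p6 → p5) → p3) → p1))) = True → True = True
p4 ∨ (((p3 ∧ (p2 → p5)) ∨ (p1 → ¬(p2 → p3))) → (p6 ∨ ((p4 → p5) → (((p6 → p5) → p3) → p1)))) = False ∨ True = True
p1 → p3 = False → False = True
(p4 ∨ (((p3 ∧ (p2 → p5)) ∨ (p1 → ¬(p2 → p3))) → (p6 ∨ ((p4 → p5) → (((p6 → p5) → p3) → p1))))) → (p1 → p3) = True → True = True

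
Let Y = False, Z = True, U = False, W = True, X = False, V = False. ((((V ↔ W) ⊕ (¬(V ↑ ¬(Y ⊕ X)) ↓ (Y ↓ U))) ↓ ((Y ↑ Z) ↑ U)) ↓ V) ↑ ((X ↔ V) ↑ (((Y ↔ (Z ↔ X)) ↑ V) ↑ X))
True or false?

True

V ↔ W = False ↔ True = False
Y ⊕ X = False ⊕ False = False
¬(Y ⊕ X) = ¬False = True
V ↑ ¬(Y ⊕ X) = False ↑ True = True
¬(V ↑ ¬(Y ⊕ X)) = ¬True = False
Y ↓ U = False ↓ False = True
¬(V ↑ ¬(Y ⊕ X)) ↓ (Y ↓ U) = False ↓ True = False
(V ↔ W) ⊕ (¬(V ↑ ¬(Y ⊕ X)) ↓ (Y ↓ U)) = False ⊕ False = False
Y ↑ Z = False ↑ True = True
(Y ↑ Z) ↑ U = True ↑ False = True
((V ↔ W) ⊕ (¬(V ↑ ¬(Y ⊕ X)) ↓ (Y ↓ U))) ↓ ((Y ↑ Z) ↑ U) = False ↓ True = False
(((V ↔ W) ⊕ (¬(V ↑ ¬(Y ⊕ X)) ↓ (Y ↓ U))) ↓ ((Y ↑ Z) ↑ U)) ↓ V = False ↓ False = True
X ↔ V = False ↔ False = True
Z ↔ X = True ↔ False = False
Y ↔ (Z ↔ X) = False ↔ False = True
(Y ↔ (Z ↔ X)) ↑ V = True ↑ False = True
((Y ↔ (Z ↔ X)) ↑ V) ↑ X = True ↑ False = True
(X ↔ V) ↑ (((Y ↔ (Z ↔ X)) ↑ V) ↑ X) = True ↑ True = False
((((V ↔ W) ⊕ (¬(V ↑ ¬(Y ⊕ X)) ↓ (Y ↓ U))) ↓ ((Y ↑ Z) ↑ U)) ↓ V) ↑ ((X ↔ V) ↑ (((Y ↔ (Z ↔ X)) ↑ V) ↑ X)) = True ↑ False = True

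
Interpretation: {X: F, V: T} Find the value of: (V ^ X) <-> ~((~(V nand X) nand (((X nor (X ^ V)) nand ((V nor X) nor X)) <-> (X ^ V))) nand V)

Substituting X=F, V=T:
V ^ X = T ^ F = T
V nand X = T nand F = T
~(V nand X) = ~T = F
X ^ V = F ^ T = T
X nor (X ^ V) = F nor T = F
V nor X = T nor F = F
(V nor X) nor X = F nor F = T
(X nor (X ^ V)) nand ((V nor X) nor X) = F nand T = T
X ^ V = F ^ T = T
((X nor (X ^ V)) nand ((V nor X) nor X)) <-> (X ^ V) = T <-> T = T
~(V nand X) nand (((X nor (X ^ V)) nand ((V nor X) nor X)) <-> (X ^ V)) = F nand T = T
(~(V nand X) nand (((X nor (X ^ V)) nand ((V nor X) nor X)) <-> (X ^ V))) nand V = T nand T = F
~((~(V nand X) nand (((X nor (X ^ V)) nand ((V nor X) nor X)) <-> (X ^ V))) nand V) = ~F = T
(V ^ X) <-> ~((~(V nand X) nand (((X nor (X ^ V)) nand ((V nor X) nor X)) <-> (X ^ V))) nand V) = T <-> T = T

T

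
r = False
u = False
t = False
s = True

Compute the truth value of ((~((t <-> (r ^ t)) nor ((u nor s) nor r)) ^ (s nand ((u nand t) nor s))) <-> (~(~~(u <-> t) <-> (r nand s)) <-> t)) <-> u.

True

Substituting r=False, u=False, t=False, s=True:
r ^ t = False ^ False = False
t <-> (r ^ t) = False <-> False = True
u nor s = False nor True = False
(u nor s) nor r = False nor False = True
(t <-> (r ^ t)) nor ((u nor s) nor r) = True nor True = False
~((t <-> (r ^ t)) nor ((u nor s) nor r)) = ~False = True
u nand t = False nand False = True
(u nand t) nor s = True nor True = False
s nand ((u nand t) nor s) = True nand False = True
~((t <-> (r ^ t)) nor ((u nor s) nor r)) ^ (s nand ((u nand t) nor s)) = True ^ True = False
u <-> t = False <-> False = True
~(u <-> t) = ~True = False
~~(u <-> t) = ~False = True
r nand s = False nand True = True
~~(u <-> t) <-> (r nand s) = True <-> True = True
~(~~(u <-> t) <-> (r nand s)) = ~True = False
~(~~(u <-> t) <-> (r nand s)) <-> t = False <-> False = True
(~((t <-> (r ^ t)) nor ((u nor s) nor r)) ^ (s nand ((u nand t) nor s))) <-> (~(~~(u <-> t) <-> (r nand s)) <-> t) = False <-> True = False
((~((t <-> (r ^ t)) nor ((u nor s) nor r)) ^ (s nand ((u nand t) nor s))) <-> (~(~~(u <-> t) <-> (r nand s)) <-> t)) <-> u = False <-> False = True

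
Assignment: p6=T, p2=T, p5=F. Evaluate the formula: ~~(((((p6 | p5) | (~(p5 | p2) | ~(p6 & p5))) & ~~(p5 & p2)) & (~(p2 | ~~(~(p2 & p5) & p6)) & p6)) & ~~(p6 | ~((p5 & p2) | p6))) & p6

p6 | p5 = T | F = T
p5 | p2 = F | T = T
~(p5 | p2) = ~T = F
p6 & p5 = T & F = F
~(p6 & p5) = ~F = T
~(p5 | p2) | ~(p6 & p5) = F | T = T
(p6 | p5) | (~(p5 | p2) | ~(p6 & p5)) = T | T = T
p5 & p2 = F & T = F
~(p5 & p2) = ~F = T
~~(p5 & p2) = ~T = F
((p6 | p5) | (~(p5 | p2) | ~(p6 & p5))) & ~~(p5 & p2) = T & F = F
p2 & p5 = T & F = F
~(p2 & p5) = ~F = T
~(p2 & p5) & p6 = T & T = T
~(~(p2 & p5) & p6) = ~T = F
~~(~(p2 & p5) & p6) = ~F = T
p2 | ~~(~(p2 & p5) & p6) = T | T = T
~(p2 | ~~(~(p2 & p5) & p6)) = ~T = F
~(p2 | ~~(~(p2 & p5) & p6)) & p6 = F & T = F
(((p6 | p5) | (~(p5 | p2) | ~(p6 & p5))) & ~~(p5 & p2)) & (~(p2 | ~~(~(p2 & p5) & p6)) & p6) = F & F = F
p5 & p2 = F & T = F
(p5 & p2) | p6 = F | T = T
~((p5 & p2) | p6) = ~T = F
p6 | ~((p5 & p2) | p6) = T | F = T
~(p6 | ~((p5 & p2) | p6)) = ~T = F
~~(p6 | ~((p5 & p2) | p6)) = ~F = T
((((p6 | p5) | (~(p5 | p2) | ~(p6 & p5))) & ~~(p5 & p2)) & (~(p2 | ~~(~(p2 & p5) & p6)) & p6)) & ~~(p6 | ~((p5 & p2) | p6)) = F & T = F
~(((((p6 | p5) | (~(p5 | p2) | ~(p6 & p5))) & ~~(p5 & p2)) & (~(p2 | ~~(~(p2 & p5) & p6)) & p6)) & ~~(p6 | ~((p5 & p2) | p6))) = ~F = T
~~(((((p6 | p5) | (~(p5 | p2) | ~(p6 & p5))) & ~~(p5 & p2)) & (~(p2 | ~~(~(p2 & p5) & p6)) & p6)) & ~~(p6 | ~((p5 & p2) | p6))) = ~T = F
~~(((((p6 | p5) | (~(p5 | p2) | ~(p6 & p5))) & ~~(p5 & p2)) & (~(p2 | ~~(~(p2 & p5) & p6)) & p6)) & ~~(p6 | ~((p5 & p2) | p6))) & p6 = F & T = F

F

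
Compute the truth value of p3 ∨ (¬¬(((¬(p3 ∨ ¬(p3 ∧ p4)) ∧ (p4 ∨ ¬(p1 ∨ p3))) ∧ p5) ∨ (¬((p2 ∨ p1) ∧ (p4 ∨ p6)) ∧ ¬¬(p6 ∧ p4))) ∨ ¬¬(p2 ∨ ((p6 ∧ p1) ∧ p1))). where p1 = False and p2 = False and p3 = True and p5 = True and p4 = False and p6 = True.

Substituting p1=False, p2=False, p3=True, p5=True, p4=False, p6=True:
p3 ∧ p4 = True ∧ False = False
¬(p3 ∧ p4) = ¬False = True
p3 ∨ ¬(p3 ∧ p4) = True ∨ True = True
¬(p3 ∨ ¬(p3 ∧ p4)) = ¬True = False
p1 ∨ p3 = False ∨ True = True
¬(p1 ∨ p3) = ¬True = False
p4 ∨ ¬(p1 ∨ p3) = False ∨ False = False
¬(p3 ∨ ¬(p3 ∧ p4)) ∧ (p4 ∨ ¬(p1 ∨ p3)) = False ∧ False = False
(¬(p3 ∨ ¬(p3 ∧ p4)) ∧ (p4 ∨ ¬(p1 ∨ p3))) ∧ p5 = False ∧ True = False
p2 ∨ p1 = False ∨ False = False
p4 ∨ p6 = False ∨ True = True
(p2 ∨ p1) ∧ (p4 ∨ p6) = False ∧ True = False
¬((p2 ∨ p1) ∧ (p4 ∨ p6)) = ¬False = True
p6 ∧ p4 = True ∧ False = False
¬(p6 ∧ p4) = ¬False = True
¬¬(p6 ∧ p4) = ¬True = False
¬((p2 ∨ p1) ∧ (p4 ∨ p6)) ∧ ¬¬(p6 ∧ p4) = True ∧ False = False
((¬(p3 ∨ ¬(p3 ∧ p4)) ∧ (p4 ∨ ¬(p1 ∨ p3))) ∧ p5) ∨ (¬((p2 ∨ p1) ∧ (p4 ∨ p6)) ∧ ¬¬(p6 ∧ p4)) = False ∨ False = False
¬(((¬(p3 ∨ ¬(p3 ∧ p4)) ∧ (p4 ∨ ¬(p1 ∨ p3))) ∧ p5) ∨ (¬((p2 ∨ p1) ∧ (p4 ∨ p6)) ∧ ¬¬(p6 ∧ p4))) = ¬False = True
¬¬(((¬(p3 ∨ ¬(p3 ∧ p4)) ∧ (p4 ∨ ¬(p1 ∨ p3))) ∧ p5) ∨ (¬((p2 ∨ p1) ∧ (p4 ∨ p6)) ∧ ¬¬(p6 ∧ p4))) = ¬True = False
p6 ∧ p1 = True ∧ False = False
(p6 ∧ p1) ∧ p1 = False ∧ False = False
p2 ∨ ((p6 ∧ p1) ∧ p1) = False ∨ False = False
¬(p2 ∨ ((p6 ∧ p1) ∧ p1)) = ¬False = True
¬¬(p2 ∨ ((p6 ∧ p1) ∧ p1)) = ¬True = False
¬¬(((¬(p3 ∨ ¬(p3 ∧ p4)) ∧ (p4 ∨ ¬(p1 ∨ p3))) ∧ p5) ∨ (¬((p2 ∨ p1) ∧ (p4 ∨ p6)) ∧ ¬¬(p6 ∧ p4))) ∨ ¬¬(p2 ∨ ((p6 ∧ p1) ∧ p1)) = False ∨ False = False
p3 ∨ (¬¬(((¬(p3 ∨ ¬(p3 ∧ p4)) ∧ (p4 ∨ ¬(p1 ∨ p3))) ∧ p5) ∨ (¬((p2 ∨ p1) ∧ (p4 ∨ p6)) ∧ ¬¬(p6 ∧ p4))) ∨ ¬¬(p2 ∨ ((p6 ∧ p1) ∧ p1))) = True ∨ False = True

True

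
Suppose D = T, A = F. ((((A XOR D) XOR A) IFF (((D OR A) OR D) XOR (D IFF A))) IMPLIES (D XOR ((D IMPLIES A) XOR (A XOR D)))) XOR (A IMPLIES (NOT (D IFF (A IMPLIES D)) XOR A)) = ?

T

A XOR D = F XOR T = T
(A XOR D) XOR A = T XOR F = T
D OR A = T OR F = T
(D OR A) OR D = T OR T = T
D IFF A = T IFF F = F
((D OR A) OR D) XOR (D IFF A) = T XOR F = T
((A XOR D) XOR A) IFF (((D OR A) OR D) XOR (D IFF A)) = T IFF T = T
D IMPLIES A = T IMPLIES F = F
A XOR D = F XOR T = T
(D IMPLIES A) XOR (A XOR D) = F XOR T = T
D XOR ((D IMPLIES A) XOR (A XOR D)) = T XOR T = F
(((A XOR D) XOR A) IFF (((D OR A) OR D) XOR (D IFF A))) IMPLIES (D XOR ((D IMPLIES A) XOR (A XOR D))) = T IMPLIES F = F
A IMPLIES D = F IMPLIES T = T
D IFF (A IMPLIES D) = T IFF T = T
NOT (D IFF (A IMPLIES D)) = NOT T = F
NOT (D IFF (A IMPLIES D)) XOR A = F XOR F = F
A IMPLIES (NOT (D IFF (A IMPLIES D)) XOR A) = F IMPLIES F = T
((((A XOR D) XOR A) IFF (((D OR A) OR D) XOR (D IFF A))) IMPLIES (D XOR ((D IMPLIES A) XOR (A XOR D)))) XOR (A IMPLIES (NOT (D IFF (A IMPLIES D)) XOR A)) = F XOR T = T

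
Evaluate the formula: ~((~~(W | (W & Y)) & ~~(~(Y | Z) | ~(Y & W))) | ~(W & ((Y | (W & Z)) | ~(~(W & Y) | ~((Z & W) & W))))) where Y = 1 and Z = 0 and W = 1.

1

W & Y = 1 & 1 = 1
W | (W & Y) = 1 | 1 = 1
~(W | (W & Y)) = ~1 = 0
~~(W | (W & Y)) = ~0 = 1
Y | Z = 1 | 0 = 1
~(Y | Z) = ~1 = 0
Y & W = 1 & 1 = 1
~(Y & W) = ~1 = 0
~(Y | Z) | ~(Y & W) = 0 | 0 = 0
~(~(Y | Z) | ~(Y & W)) = ~0 = 1
~~(~(Y | Z) | ~(Y & W)) = ~1 = 0
~~(W | (W & Y)) & ~~(~(Y | Z) | ~(Y & W)) = 1 & 0 = 0
W & Z = 1 & 0 = 0
Y | (W & Z) = 1 | 0 = 1
W & Y = 1 & 1 = 1
~(W & Y) = ~1 = 0
Z & W = 0 & 1 = 0
(Z & W) & W = 0 & 1 = 0
~((Z & W) & W) = ~0 = 1
~(W & Y) | ~((Z & W) & W) = 0 | 1 = 1
~(~(W & Y) | ~((Z & W) & W)) = ~1 = 0
(Y | (W & Z)) | ~(~(W & Y) | ~((Z & W) & W)) = 1 | 0 = 1
W & ((Y | (W & Z)) | ~(~(W & Y) | ~((Z & W) & W))) = 1 & 1 = 1
~(W & ((Y | (W & Z)) | ~(~(W & Y) | ~((Z & W) & W)))) = ~1 = 0
(~~(W | (W & Y)) & ~~(~(Y | Z) | ~(Y & W))) | ~(W & ((Y | (W & Z)) | ~(~(W & Y) | ~((Z & W) & W)))) = 0 | 0 = 0
~((~~(W | (W & Y)) & ~~(~(Y | Z) | ~(Y & W))) | ~(W & ((Y | (W & Z)) | ~(~(W & Y) | ~((Z & W) & W))))) = ~0 = 1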